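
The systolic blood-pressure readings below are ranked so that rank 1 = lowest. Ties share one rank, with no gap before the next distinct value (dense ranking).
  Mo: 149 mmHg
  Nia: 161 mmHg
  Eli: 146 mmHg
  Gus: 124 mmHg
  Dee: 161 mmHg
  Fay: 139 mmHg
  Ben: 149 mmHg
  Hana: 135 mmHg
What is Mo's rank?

5

Sorted (ascending): 124, 135, 139, 146, 149, 149, 161, 161
The 2 values of 149 share dense rank 5.
The 2 values of 161 share dense rank 6.
Remaining distinct values take the next consecutive integers.
Mo has value 149 mmHg → rank 5.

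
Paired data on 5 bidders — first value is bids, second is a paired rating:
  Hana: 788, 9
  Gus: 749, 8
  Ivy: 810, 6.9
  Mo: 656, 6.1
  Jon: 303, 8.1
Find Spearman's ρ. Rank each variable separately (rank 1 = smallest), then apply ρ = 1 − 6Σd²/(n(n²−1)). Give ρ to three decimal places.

0.000

Ranks of variable 1: 4, 3, 5, 2, 1
Ranks of variable 2: 5, 3, 2, 1, 4
d = r₁ − r₂: -1, 0, 3, 1, -3
d²: 1, 0, 9, 1, 9; Σd² = 20
ρ = 1 − 6·20/(5·24) = 1 − 120/120 = 0.000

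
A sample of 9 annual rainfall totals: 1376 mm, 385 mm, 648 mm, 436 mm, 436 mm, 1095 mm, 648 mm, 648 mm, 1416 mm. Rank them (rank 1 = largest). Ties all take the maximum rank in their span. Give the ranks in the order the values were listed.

Sorted (descending): 1416, 1376, 1095, 648, 648, 648, 436, 436, 385
The 3 values of 648 occupy positions 4–6 → each gets rank 6.
The 2 values of 436 occupy positions 7–8 → each gets rank 8.

2, 9, 6, 8, 8, 3, 6, 6, 1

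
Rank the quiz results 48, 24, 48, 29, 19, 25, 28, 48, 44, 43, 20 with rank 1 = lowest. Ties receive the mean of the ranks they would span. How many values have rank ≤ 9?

Sorted (ascending): 19, 20, 24, 25, 28, 29, 43, 44, 48, 48, 48
The 3 values of 48 occupy positions 9–11 → average rank 10.
Ranks ≤ 9: {1, 2, 3, 4, 5, 6, 7, 8} → 8 values.

8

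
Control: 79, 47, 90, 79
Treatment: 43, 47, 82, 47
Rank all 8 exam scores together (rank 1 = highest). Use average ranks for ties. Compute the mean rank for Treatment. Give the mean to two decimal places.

Sorted (descending): 90, 82, 79, 79, 47, 47, 47, 43
The 2 values of 79 occupy positions 3–4 → average rank (3+4)/2 = 3.5.
The 3 values of 47 occupy positions 5–7 → average rank 6.
Treatment values → pooled ranks: 43→8, 47→6, 82→2, 47→6
Mean rank = (8 + 6 + 2 + 6) / 4 = 5.50

5.50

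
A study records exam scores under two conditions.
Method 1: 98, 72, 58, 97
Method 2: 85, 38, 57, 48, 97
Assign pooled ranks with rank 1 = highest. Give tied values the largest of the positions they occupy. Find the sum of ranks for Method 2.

Sorted (descending): 98, 97, 97, 85, 72, 58, 57, 48, 38
The 2 values of 97 occupy positions 2–3 → each gets rank 3.
Method 2 values → pooled ranks: 85→4, 38→9, 57→7, 48→8, 97→3
Rank sum = 4 + 9 + 7 + 8 + 3 = 31

31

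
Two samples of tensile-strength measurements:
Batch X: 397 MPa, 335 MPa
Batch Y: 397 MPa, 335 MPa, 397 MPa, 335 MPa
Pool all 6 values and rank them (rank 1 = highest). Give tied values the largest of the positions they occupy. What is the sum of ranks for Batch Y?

Sorted (descending): 397, 397, 397, 335, 335, 335
The 3 values of 397 occupy positions 1–3 → each gets rank 3.
The 3 values of 335 occupy positions 4–6 → each gets rank 6.
Batch Y values → pooled ranks: 397→3, 335→6, 397→3, 335→6
Rank sum = 3 + 6 + 3 + 6 = 18

18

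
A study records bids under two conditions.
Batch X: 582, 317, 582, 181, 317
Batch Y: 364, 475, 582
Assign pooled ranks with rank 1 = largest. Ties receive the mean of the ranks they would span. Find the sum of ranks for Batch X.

25

Sorted (descending): 582, 582, 582, 475, 364, 317, 317, 181
The 3 values of 582 occupy positions 1–3 → average rank 2.
The 2 values of 317 occupy positions 6–7 → average rank (6+7)/2 = 6.5.
Batch X values → pooled ranks: 582→2, 317→6.5, 582→2, 181→8, 317→6.5
Rank sum = 2 + 6.5 + 2 + 8 + 6.5 = 25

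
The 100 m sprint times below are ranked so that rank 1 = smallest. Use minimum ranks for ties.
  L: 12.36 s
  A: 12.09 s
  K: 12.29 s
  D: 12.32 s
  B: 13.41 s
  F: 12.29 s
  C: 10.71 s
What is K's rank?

3

Sorted (ascending): 10.71, 12.09, 12.29, 12.29, 12.32, 12.36, 13.41
The 2 values of 12.29 occupy positions 3–4 → each gets rank 3.
K has value 12.29 s → rank 3.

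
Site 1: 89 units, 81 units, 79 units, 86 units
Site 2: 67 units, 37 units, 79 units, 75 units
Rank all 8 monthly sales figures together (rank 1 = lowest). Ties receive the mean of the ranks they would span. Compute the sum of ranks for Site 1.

Sorted (ascending): 37, 67, 75, 79, 79, 81, 86, 89
The 2 values of 79 occupy positions 4–5 → average rank (4+5)/2 = 4.5.
Site 1 values → pooled ranks: 89→8, 81→6, 79→4.5, 86→7
Rank sum = 8 + 6 + 4.5 + 7 = 25.5

25.5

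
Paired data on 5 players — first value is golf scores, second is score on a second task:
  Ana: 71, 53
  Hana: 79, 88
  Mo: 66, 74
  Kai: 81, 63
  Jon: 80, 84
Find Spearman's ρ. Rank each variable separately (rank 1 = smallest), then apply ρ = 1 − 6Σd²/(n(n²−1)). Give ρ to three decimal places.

0.100

Ranks of variable 1: 2, 3, 1, 5, 4
Ranks of variable 2: 1, 5, 3, 2, 4
d = r₁ − r₂: 1, -2, -2, 3, 0
d²: 1, 4, 4, 9, 0; Σd² = 18
ρ = 1 − 6·18/(5·24) = 1 − 108/120 = 0.100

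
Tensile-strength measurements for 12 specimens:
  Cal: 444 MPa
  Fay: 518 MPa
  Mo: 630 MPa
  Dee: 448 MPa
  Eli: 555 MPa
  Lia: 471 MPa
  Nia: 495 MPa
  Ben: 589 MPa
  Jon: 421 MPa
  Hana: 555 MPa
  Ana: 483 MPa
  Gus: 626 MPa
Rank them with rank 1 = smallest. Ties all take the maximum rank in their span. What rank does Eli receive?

9

Sorted (ascending): 421, 444, 448, 471, 483, 495, 518, 555, 555, 589, 626, 630
The 2 values of 555 occupy positions 8–9 → each gets rank 9.
Eli has value 555 MPa → rank 9.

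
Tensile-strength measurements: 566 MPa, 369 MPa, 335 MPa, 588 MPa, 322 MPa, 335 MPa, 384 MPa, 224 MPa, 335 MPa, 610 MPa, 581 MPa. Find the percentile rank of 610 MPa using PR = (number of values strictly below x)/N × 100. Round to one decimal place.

N = 11.
Strictly below 610: 10. Equal to 610: 1.
PR = 10/11 × 100 = 90.9

90.9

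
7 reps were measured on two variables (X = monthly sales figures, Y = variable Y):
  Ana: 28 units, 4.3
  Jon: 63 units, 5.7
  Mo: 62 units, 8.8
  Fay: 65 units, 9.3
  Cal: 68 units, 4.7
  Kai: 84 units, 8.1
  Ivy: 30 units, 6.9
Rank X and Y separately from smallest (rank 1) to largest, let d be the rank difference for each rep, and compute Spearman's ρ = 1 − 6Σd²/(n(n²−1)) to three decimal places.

Ranks of variable 1: 1, 4, 3, 5, 6, 7, 2
Ranks of variable 2: 1, 3, 6, 7, 2, 5, 4
d = r₁ − r₂: 0, 1, -3, -2, 4, 2, -2
d²: 0, 1, 9, 4, 16, 4, 4; Σd² = 38
ρ = 1 − 6·38/(7·48) = 1 − 228/336 = 0.321

0.321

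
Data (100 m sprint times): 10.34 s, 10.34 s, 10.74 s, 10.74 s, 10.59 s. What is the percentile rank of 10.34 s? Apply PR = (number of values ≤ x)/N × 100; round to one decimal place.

N = 5.
Strictly below 10.34: 0. Equal to 10.34: 2.
PR = 2/5 × 100 = 40.0

40.0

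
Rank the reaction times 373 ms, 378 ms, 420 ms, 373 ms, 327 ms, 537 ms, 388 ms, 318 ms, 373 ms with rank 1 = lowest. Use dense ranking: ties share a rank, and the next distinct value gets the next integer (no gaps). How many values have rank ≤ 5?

7

Sorted (ascending): 318, 327, 373, 373, 373, 378, 388, 420, 537
The 3 values of 373 share dense rank 3.
Remaining distinct values take the next consecutive integers.
Ranks ≤ 5: {1, 2, 3, 3, 3, 4, 5} → 7 values.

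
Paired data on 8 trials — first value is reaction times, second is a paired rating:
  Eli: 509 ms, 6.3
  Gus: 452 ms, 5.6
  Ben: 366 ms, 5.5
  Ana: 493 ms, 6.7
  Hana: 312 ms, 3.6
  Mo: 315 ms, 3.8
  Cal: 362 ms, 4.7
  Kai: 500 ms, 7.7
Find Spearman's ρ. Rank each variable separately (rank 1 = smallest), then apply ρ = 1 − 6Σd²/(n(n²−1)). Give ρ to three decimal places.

0.929

Ranks of variable 1: 8, 5, 4, 6, 1, 2, 3, 7
Ranks of variable 2: 6, 5, 4, 7, 1, 2, 3, 8
d = r₁ − r₂: 2, 0, 0, -1, 0, 0, 0, -1
d²: 4, 0, 0, 1, 0, 0, 0, 1; Σd² = 6
ρ = 1 − 6·6/(8·63) = 1 − 36/504 = 0.929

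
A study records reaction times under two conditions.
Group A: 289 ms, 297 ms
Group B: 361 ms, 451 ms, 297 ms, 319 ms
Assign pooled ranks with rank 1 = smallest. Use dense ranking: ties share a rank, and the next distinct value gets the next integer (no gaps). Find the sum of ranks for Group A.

Sorted (ascending): 289, 297, 297, 319, 361, 451
The 2 values of 297 share dense rank 2.
Remaining distinct values take the next consecutive integers.
Group A values → pooled ranks: 289→1, 297→2
Rank sum = 1 + 2 = 3

3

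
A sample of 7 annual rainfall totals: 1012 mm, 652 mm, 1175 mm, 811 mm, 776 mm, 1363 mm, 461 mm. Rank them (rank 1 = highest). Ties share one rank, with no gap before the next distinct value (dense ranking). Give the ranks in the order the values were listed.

3, 6, 2, 4, 5, 1, 7

Sorted (descending): 1363, 1175, 1012, 811, 776, 652, 461
No ties — each value takes its position as its rank.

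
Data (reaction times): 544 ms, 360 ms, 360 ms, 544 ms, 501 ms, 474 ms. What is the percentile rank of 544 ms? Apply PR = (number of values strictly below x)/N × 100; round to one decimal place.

N = 6.
Strictly below 544: 4. Equal to 544: 2.
PR = 4/6 × 100 = 66.7

66.7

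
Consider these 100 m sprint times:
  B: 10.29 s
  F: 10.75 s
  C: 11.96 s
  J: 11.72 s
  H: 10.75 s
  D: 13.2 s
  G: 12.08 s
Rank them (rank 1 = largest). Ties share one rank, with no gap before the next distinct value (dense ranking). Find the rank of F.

5

Sorted (descending): 13.2, 12.08, 11.96, 11.72, 10.75, 10.75, 10.29
The 2 values of 10.75 share dense rank 5.
Remaining distinct values take the next consecutive integers.
F has value 10.75 s → rank 5.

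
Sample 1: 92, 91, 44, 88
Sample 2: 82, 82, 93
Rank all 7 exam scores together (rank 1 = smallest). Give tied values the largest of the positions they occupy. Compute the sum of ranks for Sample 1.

16

Sorted (ascending): 44, 82, 82, 88, 91, 92, 93
The 2 values of 82 occupy positions 2–3 → each gets rank 3.
Sample 1 values → pooled ranks: 92→6, 91→5, 44→1, 88→4
Rank sum = 6 + 5 + 1 + 4 = 16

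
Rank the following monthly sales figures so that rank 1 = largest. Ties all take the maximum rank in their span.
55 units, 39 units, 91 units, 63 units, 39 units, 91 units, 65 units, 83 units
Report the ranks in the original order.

Sorted (descending): 91, 91, 83, 65, 63, 55, 39, 39
The 2 values of 91 occupy positions 1–2 → each gets rank 2.
The 2 values of 39 occupy positions 7–8 → each gets rank 8.

6, 8, 2, 5, 8, 2, 4, 3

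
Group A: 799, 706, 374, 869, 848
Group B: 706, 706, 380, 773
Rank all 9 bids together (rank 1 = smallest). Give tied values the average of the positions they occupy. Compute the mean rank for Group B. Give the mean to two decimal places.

4.00

Sorted (ascending): 374, 380, 706, 706, 706, 773, 799, 848, 869
The 3 values of 706 occupy positions 3–5 → average rank 4.
Group B values → pooled ranks: 706→4, 706→4, 380→2, 773→6
Mean rank = (4 + 4 + 2 + 6) / 4 = 4.00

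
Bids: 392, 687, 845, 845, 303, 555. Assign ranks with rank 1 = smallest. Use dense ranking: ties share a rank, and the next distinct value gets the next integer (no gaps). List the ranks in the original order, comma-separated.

2, 4, 5, 5, 1, 3

Sorted (ascending): 303, 392, 555, 687, 845, 845
The 2 values of 845 share dense rank 5.
Remaining distinct values take the next consecutive integers.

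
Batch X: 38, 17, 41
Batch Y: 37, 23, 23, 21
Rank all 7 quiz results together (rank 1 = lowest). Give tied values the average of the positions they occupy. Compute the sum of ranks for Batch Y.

Sorted (ascending): 17, 21, 23, 23, 37, 38, 41
The 2 values of 23 occupy positions 3–4 → average rank (3+4)/2 = 3.5.
Batch Y values → pooled ranks: 37→5, 23→3.5, 23→3.5, 21→2
Rank sum = 5 + 3.5 + 3.5 + 2 = 14

14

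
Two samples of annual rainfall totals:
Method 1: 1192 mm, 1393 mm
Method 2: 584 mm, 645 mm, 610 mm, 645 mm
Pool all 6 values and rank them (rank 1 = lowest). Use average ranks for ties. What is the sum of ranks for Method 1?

Sorted (ascending): 584, 610, 645, 645, 1192, 1393
The 2 values of 645 occupy positions 3–4 → average rank (3+4)/2 = 3.5.
Method 1 values → pooled ranks: 1192→5, 1393→6
Rank sum = 5 + 6 = 11

11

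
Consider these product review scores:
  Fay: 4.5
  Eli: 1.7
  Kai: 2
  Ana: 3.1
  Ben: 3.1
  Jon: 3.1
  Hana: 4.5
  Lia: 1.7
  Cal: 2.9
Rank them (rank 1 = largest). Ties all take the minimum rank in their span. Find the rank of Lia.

8

Sorted (descending): 4.5, 4.5, 3.1, 3.1, 3.1, 2.9, 2, 1.7, 1.7
The 2 values of 4.5 occupy positions 1–2 → each gets rank 1.
The 3 values of 3.1 occupy positions 3–5 → each gets rank 3.
The 2 values of 1.7 occupy positions 8–9 → each gets rank 8.
Lia has value 1.7 → rank 8.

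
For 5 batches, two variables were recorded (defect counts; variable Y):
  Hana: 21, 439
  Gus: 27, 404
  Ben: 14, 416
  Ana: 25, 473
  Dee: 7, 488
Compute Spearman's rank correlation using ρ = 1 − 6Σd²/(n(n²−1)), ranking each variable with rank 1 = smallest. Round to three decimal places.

-0.600

Ranks of variable 1: 3, 5, 2, 4, 1
Ranks of variable 2: 3, 1, 2, 4, 5
d = r₁ − r₂: 0, 4, 0, 0, -4
d²: 0, 16, 0, 0, 16; Σd² = 32
ρ = 1 − 6·32/(5·24) = 1 − 192/120 = -0.600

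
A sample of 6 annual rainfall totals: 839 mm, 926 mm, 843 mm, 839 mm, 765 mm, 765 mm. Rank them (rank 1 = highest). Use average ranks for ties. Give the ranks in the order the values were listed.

Sorted (descending): 926, 843, 839, 839, 765, 765
The 2 values of 839 occupy positions 3–4 → average rank (3+4)/2 = 3.5.
The 2 values of 765 occupy positions 5–6 → average rank (5+6)/2 = 5.5.

3.5, 1, 2, 3.5, 5.5, 5.5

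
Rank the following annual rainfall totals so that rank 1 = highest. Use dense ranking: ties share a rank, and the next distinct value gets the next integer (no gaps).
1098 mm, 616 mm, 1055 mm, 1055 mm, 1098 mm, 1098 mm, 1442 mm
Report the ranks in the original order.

2, 4, 3, 3, 2, 2, 1

Sorted (descending): 1442, 1098, 1098, 1098, 1055, 1055, 616
The 3 values of 1098 share dense rank 2.
The 2 values of 1055 share dense rank 3.
Remaining distinct values take the next consecutive integers.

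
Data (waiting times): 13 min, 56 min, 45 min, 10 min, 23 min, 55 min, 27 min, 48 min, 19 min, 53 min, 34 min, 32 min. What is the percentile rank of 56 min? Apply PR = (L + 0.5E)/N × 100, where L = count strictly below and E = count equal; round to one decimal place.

95.8

N = 12.
Strictly below 56: 11. Equal to 56: 1.
PR = (11 + 0.5·1)/12 × 100 = 95.8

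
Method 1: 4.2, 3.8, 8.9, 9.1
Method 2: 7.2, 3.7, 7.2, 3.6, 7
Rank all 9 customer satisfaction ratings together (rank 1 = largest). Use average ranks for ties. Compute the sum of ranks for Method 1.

16

Sorted (descending): 9.1, 8.9, 7.2, 7.2, 7, 4.2, 3.8, 3.7, 3.6
The 2 values of 7.2 occupy positions 3–4 → average rank (3+4)/2 = 3.5.
Method 1 values → pooled ranks: 4.2→6, 3.8→7, 8.9→2, 9.1→1
Rank sum = 6 + 7 + 2 + 1 = 16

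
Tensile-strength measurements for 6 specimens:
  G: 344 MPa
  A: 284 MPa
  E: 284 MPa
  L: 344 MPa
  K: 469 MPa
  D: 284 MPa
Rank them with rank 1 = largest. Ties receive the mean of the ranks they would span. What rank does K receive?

Sorted (descending): 469, 344, 344, 284, 284, 284
The 2 values of 344 occupy positions 2–3 → average rank (2+3)/2 = 2.5.
The 3 values of 284 occupy positions 4–6 → average rank 5.
K has value 469 MPa → rank 1.

1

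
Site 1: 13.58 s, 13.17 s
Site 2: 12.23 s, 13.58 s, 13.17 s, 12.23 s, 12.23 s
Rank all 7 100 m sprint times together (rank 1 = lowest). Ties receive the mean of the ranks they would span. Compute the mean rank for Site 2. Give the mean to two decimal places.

Sorted (ascending): 12.23, 12.23, 12.23, 13.17, 13.17, 13.58, 13.58
The 3 values of 12.23 occupy positions 1–3 → average rank 2.
The 2 values of 13.17 occupy positions 4–5 → average rank (4+5)/2 = 4.5.
The 2 values of 13.58 occupy positions 6–7 → average rank (6+7)/2 = 6.5.
Site 2 values → pooled ranks: 12.23→2, 13.58→6.5, 13.17→4.5, 12.23→2, 12.23→2
Mean rank = (2 + 6.5 + 4.5 + 2 + 2) / 5 = 3.40

3.40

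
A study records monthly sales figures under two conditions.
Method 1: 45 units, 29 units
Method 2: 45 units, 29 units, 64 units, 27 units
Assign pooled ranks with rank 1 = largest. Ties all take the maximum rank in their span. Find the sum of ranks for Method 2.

15

Sorted (descending): 64, 45, 45, 29, 29, 27
The 2 values of 45 occupy positions 2–3 → each gets rank 3.
The 2 values of 29 occupy positions 4–5 → each gets rank 5.
Method 2 values → pooled ranks: 45→3, 29→5, 64→1, 27→6
Rank sum = 3 + 5 + 1 + 6 = 15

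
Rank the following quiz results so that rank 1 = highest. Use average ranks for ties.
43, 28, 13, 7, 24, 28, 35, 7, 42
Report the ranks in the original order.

1, 4.5, 7, 8.5, 6, 4.5, 3, 8.5, 2

Sorted (descending): 43, 42, 35, 28, 28, 24, 13, 7, 7
The 2 values of 28 occupy positions 4–5 → average rank (4+5)/2 = 4.5.
The 2 values of 7 occupy positions 8–9 → average rank (8+9)/2 = 8.5.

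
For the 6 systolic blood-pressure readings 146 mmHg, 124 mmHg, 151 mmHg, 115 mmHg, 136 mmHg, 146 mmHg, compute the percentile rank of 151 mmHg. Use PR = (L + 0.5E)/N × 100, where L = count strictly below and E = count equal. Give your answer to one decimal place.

N = 6.
Strictly below 151: 5. Equal to 151: 1.
PR = (5 + 0.5·1)/6 × 100 = 91.7

91.7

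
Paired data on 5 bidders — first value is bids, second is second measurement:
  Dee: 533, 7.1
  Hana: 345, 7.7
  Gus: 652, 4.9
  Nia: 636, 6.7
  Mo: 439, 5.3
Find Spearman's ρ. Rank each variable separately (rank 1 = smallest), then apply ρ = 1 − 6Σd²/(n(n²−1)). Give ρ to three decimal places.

-0.700

Ranks of variable 1: 3, 1, 5, 4, 2
Ranks of variable 2: 4, 5, 1, 3, 2
d = r₁ − r₂: -1, -4, 4, 1, 0
d²: 1, 16, 16, 1, 0; Σd² = 34
ρ = 1 − 6·34/(5·24) = 1 − 204/120 = -0.700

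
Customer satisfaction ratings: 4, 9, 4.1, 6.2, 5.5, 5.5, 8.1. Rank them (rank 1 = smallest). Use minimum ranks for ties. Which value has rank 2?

4.1

Sorted (ascending): 4, 4.1, 5.5, 5.5, 6.2, 8.1, 9
The 2 values of 5.5 occupy positions 3–4 → each gets rank 3.
Rank 2 → value 4.1.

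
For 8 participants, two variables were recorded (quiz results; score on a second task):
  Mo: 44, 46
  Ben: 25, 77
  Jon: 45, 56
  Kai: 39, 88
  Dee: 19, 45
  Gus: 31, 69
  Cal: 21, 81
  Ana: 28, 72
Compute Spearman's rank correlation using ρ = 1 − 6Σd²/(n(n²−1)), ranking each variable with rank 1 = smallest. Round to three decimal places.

Ranks of variable 1: 7, 3, 8, 6, 1, 5, 2, 4
Ranks of variable 2: 2, 6, 3, 8, 1, 4, 7, 5
d = r₁ − r₂: 5, -3, 5, -2, 0, 1, -5, -1
d²: 25, 9, 25, 4, 0, 1, 25, 1; Σd² = 90
ρ = 1 − 6·90/(8·63) = 1 − 540/504 = -0.071

-0.071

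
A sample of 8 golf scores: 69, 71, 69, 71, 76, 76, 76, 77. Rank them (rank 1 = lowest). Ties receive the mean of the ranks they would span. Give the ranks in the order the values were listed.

Sorted (ascending): 69, 69, 71, 71, 76, 76, 76, 77
The 2 values of 69 occupy positions 1–2 → average rank (1+2)/2 = 1.5.
The 2 values of 71 occupy positions 3–4 → average rank (3+4)/2 = 3.5.
The 3 values of 76 occupy positions 5–7 → average rank 6.

1.5, 3.5, 1.5, 3.5, 6, 6, 6, 8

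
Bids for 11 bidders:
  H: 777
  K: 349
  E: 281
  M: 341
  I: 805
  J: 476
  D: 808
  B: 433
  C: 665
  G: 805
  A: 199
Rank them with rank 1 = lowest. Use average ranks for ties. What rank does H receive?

8

Sorted (ascending): 199, 281, 341, 349, 433, 476, 665, 777, 805, 805, 808
The 2 values of 805 occupy positions 9–10 → average rank (9+10)/2 = 9.5.
H has value 777 → rank 8.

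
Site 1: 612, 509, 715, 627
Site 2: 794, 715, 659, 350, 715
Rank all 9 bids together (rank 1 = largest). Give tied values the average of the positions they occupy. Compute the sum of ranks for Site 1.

24

Sorted (descending): 794, 715, 715, 715, 659, 627, 612, 509, 350
The 3 values of 715 occupy positions 2–4 → average rank 3.
Site 1 values → pooled ranks: 612→7, 509→8, 715→3, 627→6
Rank sum = 7 + 8 + 3 + 6 = 24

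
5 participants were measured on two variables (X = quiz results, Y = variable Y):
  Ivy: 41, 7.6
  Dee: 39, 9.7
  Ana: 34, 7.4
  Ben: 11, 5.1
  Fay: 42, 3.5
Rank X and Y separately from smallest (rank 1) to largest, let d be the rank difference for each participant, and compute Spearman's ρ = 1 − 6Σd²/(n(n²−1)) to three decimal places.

-0.100

Ranks of variable 1: 4, 3, 2, 1, 5
Ranks of variable 2: 4, 5, 3, 2, 1
d = r₁ − r₂: 0, -2, -1, -1, 4
d²: 0, 4, 1, 1, 16; Σd² = 22
ρ = 1 − 6·22/(5·24) = 1 − 132/120 = -0.100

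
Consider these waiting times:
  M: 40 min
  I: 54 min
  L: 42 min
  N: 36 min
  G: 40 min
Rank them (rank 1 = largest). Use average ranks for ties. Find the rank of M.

Sorted (descending): 54, 42, 40, 40, 36
The 2 values of 40 occupy positions 3–4 → average rank (3+4)/2 = 3.5.
M has value 40 min → rank 3.5.

3.5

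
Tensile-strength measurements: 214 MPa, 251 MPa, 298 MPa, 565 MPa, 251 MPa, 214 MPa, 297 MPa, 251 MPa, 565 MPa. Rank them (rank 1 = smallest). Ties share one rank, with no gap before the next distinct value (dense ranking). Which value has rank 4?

298

Sorted (ascending): 214, 214, 251, 251, 251, 297, 298, 565, 565
The 2 values of 214 share dense rank 1.
The 3 values of 251 share dense rank 2.
The 2 values of 565 share dense rank 5.
Remaining distinct values take the next consecutive integers.
Rank 4 → value 298.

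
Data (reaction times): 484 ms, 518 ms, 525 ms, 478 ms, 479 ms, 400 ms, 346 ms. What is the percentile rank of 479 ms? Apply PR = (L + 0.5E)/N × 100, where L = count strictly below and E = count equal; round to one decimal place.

50.0

N = 7.
Strictly below 479: 3. Equal to 479: 1.
PR = (3 + 0.5·1)/7 × 100 = 50.0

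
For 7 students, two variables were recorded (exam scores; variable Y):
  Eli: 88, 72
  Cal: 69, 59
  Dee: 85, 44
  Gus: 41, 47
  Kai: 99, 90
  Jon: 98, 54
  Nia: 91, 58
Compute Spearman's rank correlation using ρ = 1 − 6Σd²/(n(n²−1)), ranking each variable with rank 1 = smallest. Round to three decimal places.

0.500

Ranks of variable 1: 4, 2, 3, 1, 7, 6, 5
Ranks of variable 2: 6, 5, 1, 2, 7, 3, 4
d = r₁ − r₂: -2, -3, 2, -1, 0, 3, 1
d²: 4, 9, 4, 1, 0, 9, 1; Σd² = 28
ρ = 1 − 6·28/(7·48) = 1 − 168/336 = 0.500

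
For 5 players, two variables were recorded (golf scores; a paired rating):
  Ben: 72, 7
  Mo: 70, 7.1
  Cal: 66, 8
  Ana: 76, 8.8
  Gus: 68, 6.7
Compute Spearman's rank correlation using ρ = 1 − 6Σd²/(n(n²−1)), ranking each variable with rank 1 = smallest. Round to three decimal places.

0.300

Ranks of variable 1: 4, 3, 1, 5, 2
Ranks of variable 2: 2, 3, 4, 5, 1
d = r₁ − r₂: 2, 0, -3, 0, 1
d²: 4, 0, 9, 0, 1; Σd² = 14
ρ = 1 − 6·14/(5·24) = 1 − 84/120 = 0.300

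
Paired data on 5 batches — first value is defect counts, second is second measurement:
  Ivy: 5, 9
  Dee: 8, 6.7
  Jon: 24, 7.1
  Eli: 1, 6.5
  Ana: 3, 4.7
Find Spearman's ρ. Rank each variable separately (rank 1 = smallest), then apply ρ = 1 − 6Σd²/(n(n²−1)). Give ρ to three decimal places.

Ranks of variable 1: 3, 4, 5, 1, 2
Ranks of variable 2: 5, 3, 4, 2, 1
d = r₁ − r₂: -2, 1, 1, -1, 1
d²: 4, 1, 1, 1, 1; Σd² = 8
ρ = 1 − 6·8/(5·24) = 1 − 48/120 = 0.600

0.600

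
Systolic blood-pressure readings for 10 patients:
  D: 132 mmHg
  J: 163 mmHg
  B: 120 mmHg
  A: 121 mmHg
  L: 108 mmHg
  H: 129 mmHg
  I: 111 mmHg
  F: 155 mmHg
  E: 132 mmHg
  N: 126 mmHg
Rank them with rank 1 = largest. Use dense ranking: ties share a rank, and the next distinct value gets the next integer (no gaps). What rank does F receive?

Sorted (descending): 163, 155, 132, 132, 129, 126, 121, 120, 111, 108
The 2 values of 132 share dense rank 3.
Remaining distinct values take the next consecutive integers.
F has value 155 mmHg → rank 2.

2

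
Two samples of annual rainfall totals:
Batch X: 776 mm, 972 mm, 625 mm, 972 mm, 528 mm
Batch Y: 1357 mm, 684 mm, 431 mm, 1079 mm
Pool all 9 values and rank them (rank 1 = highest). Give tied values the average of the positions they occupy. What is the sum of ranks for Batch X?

27

Sorted (descending): 1357, 1079, 972, 972, 776, 684, 625, 528, 431
The 2 values of 972 occupy positions 3–4 → average rank (3+4)/2 = 3.5.
Batch X values → pooled ranks: 776→5, 972→3.5, 625→7, 972→3.5, 528→8
Rank sum = 5 + 3.5 + 7 + 3.5 + 8 = 27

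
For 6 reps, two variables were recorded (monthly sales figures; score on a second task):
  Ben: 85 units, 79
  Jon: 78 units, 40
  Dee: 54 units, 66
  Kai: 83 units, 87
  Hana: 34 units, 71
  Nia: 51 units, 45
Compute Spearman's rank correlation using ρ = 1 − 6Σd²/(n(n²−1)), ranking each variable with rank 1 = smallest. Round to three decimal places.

Ranks of variable 1: 6, 4, 3, 5, 1, 2
Ranks of variable 2: 5, 1, 3, 6, 4, 2
d = r₁ − r₂: 1, 3, 0, -1, -3, 0
d²: 1, 9, 0, 1, 9, 0; Σd² = 20
ρ = 1 − 6·20/(6·35) = 1 − 120/210 = 0.429

0.429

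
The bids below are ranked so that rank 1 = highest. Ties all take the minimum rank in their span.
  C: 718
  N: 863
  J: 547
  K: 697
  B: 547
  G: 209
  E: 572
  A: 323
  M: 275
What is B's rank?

Sorted (descending): 863, 718, 697, 572, 547, 547, 323, 275, 209
The 2 values of 547 occupy positions 5–6 → each gets rank 5.
B has value 547 → rank 5.

5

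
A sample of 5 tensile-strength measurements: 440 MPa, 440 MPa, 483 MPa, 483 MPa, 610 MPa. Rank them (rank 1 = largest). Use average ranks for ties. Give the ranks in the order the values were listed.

Sorted (descending): 610, 483, 483, 440, 440
The 2 values of 483 occupy positions 2–3 → average rank (2+3)/2 = 2.5.
The 2 values of 440 occupy positions 4–5 → average rank (4+5)/2 = 4.5.

4.5, 4.5, 2.5, 2.5, 1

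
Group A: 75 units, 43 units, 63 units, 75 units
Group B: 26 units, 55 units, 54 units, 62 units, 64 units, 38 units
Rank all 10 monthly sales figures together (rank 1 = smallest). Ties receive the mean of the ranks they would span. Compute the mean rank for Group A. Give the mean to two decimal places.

7.25

Sorted (ascending): 26, 38, 43, 54, 55, 62, 63, 64, 75, 75
The 2 values of 75 occupy positions 9–10 → average rank (9+10)/2 = 9.5.
Group A values → pooled ranks: 75→9.5, 43→3, 63→7, 75→9.5
Mean rank = (9.5 + 3 + 7 + 9.5) / 4 = 7.25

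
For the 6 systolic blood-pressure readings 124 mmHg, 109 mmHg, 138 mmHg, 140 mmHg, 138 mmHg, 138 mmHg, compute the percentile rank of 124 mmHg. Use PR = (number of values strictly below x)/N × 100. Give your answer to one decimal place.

16.7

N = 6.
Strictly below 124: 1. Equal to 124: 1.
PR = 1/6 × 100 = 16.7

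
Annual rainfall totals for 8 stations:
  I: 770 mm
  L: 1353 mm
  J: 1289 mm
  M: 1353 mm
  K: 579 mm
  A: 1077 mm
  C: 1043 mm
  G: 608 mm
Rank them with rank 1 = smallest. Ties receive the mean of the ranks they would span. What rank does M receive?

7.5

Sorted (ascending): 579, 608, 770, 1043, 1077, 1289, 1353, 1353
The 2 values of 1353 occupy positions 7–8 → average rank (7+8)/2 = 7.5.
M has value 1353 mm → rank 7.5.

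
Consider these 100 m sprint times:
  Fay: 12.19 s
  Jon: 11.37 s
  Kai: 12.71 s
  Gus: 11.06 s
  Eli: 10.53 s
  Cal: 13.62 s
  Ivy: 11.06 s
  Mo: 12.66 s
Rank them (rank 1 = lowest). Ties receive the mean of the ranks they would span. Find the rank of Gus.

Sorted (ascending): 10.53, 11.06, 11.06, 11.37, 12.19, 12.66, 12.71, 13.62
The 2 values of 11.06 occupy positions 2–3 → average rank (2+3)/2 = 2.5.
Gus has value 11.06 s → rank 2.5.

2.5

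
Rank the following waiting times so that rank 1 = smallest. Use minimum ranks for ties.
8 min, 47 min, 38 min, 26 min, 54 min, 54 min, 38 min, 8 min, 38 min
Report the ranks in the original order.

Sorted (ascending): 8, 8, 26, 38, 38, 38, 47, 54, 54
The 2 values of 8 occupy positions 1–2 → each gets rank 1.
The 3 values of 38 occupy positions 4–6 → each gets rank 4.
The 2 values of 54 occupy positions 8–9 → each gets rank 8.

1, 7, 4, 3, 8, 8, 4, 1, 4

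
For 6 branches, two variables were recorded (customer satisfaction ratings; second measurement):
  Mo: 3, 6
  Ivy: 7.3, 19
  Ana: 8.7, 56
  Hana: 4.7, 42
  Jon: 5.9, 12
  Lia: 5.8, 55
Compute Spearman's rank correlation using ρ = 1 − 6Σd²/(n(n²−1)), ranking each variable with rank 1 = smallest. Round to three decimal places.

Ranks of variable 1: 1, 5, 6, 2, 4, 3
Ranks of variable 2: 1, 3, 6, 4, 2, 5
d = r₁ − r₂: 0, 2, 0, -2, 2, -2
d²: 0, 4, 0, 4, 4, 4; Σd² = 16
ρ = 1 − 6·16/(6·35) = 1 − 96/210 = 0.543

0.543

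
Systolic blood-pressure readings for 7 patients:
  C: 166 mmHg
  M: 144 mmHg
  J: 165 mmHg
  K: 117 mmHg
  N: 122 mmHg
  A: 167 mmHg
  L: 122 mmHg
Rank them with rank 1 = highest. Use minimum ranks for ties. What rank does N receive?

5

Sorted (descending): 167, 166, 165, 144, 122, 122, 117
The 2 values of 122 occupy positions 5–6 → each gets rank 5.
N has value 122 mmHg → rank 5.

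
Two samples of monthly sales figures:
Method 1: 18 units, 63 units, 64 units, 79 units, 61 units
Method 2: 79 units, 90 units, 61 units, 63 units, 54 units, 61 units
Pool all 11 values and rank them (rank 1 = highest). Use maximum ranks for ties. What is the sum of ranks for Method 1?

Sorted (descending): 90, 79, 79, 64, 63, 63, 61, 61, 61, 54, 18
The 2 values of 79 occupy positions 2–3 → each gets rank 3.
The 2 values of 63 occupy positions 5–6 → each gets rank 6.
The 3 values of 61 occupy positions 7–9 → each gets rank 9.
Method 1 values → pooled ranks: 18→11, 63→6, 64→4, 79→3, 61→9
Rank sum = 11 + 6 + 4 + 3 + 9 = 33

33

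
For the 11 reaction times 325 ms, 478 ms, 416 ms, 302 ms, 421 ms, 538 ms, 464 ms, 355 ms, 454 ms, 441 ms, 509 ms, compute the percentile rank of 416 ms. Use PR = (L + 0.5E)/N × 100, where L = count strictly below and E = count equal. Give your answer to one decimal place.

N = 11.
Strictly below 416: 3. Equal to 416: 1.
PR = (3 + 0.5·1)/11 × 100 = 31.8

31.8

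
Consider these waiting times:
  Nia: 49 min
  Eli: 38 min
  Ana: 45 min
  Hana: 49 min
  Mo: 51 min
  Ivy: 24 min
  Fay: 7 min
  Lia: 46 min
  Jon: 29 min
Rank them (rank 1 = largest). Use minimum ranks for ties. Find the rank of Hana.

Sorted (descending): 51, 49, 49, 46, 45, 38, 29, 24, 7
The 2 values of 49 occupy positions 2–3 → each gets rank 2.
Hana has value 49 min → rank 2.

2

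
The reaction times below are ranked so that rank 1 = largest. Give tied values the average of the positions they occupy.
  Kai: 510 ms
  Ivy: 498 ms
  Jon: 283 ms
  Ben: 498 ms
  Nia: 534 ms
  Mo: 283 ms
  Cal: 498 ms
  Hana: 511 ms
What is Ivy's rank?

Sorted (descending): 534, 511, 510, 498, 498, 498, 283, 283
The 3 values of 498 occupy positions 4–6 → average rank 5.
The 2 values of 283 occupy positions 7–8 → average rank (7+8)/2 = 7.5.
Ivy has value 498 ms → rank 5.

5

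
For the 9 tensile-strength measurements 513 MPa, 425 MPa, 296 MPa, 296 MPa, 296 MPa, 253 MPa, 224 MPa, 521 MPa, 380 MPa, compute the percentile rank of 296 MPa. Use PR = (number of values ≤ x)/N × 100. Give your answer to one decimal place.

N = 9.
Strictly below 296: 2. Equal to 296: 3.
PR = 5/9 × 100 = 55.6

55.6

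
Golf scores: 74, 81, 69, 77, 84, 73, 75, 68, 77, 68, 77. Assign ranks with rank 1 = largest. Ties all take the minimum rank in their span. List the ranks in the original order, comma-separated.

7, 2, 9, 3, 1, 8, 6, 10, 3, 10, 3

Sorted (descending): 84, 81, 77, 77, 77, 75, 74, 73, 69, 68, 68
The 3 values of 77 occupy positions 3–5 → each gets rank 3.
The 2 values of 68 occupy positions 10–11 → each gets rank 10.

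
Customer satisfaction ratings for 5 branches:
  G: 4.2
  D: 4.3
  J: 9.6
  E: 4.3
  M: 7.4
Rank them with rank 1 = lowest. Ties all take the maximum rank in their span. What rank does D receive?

Sorted (ascending): 4.2, 4.3, 4.3, 7.4, 9.6
The 2 values of 4.3 occupy positions 2–3 → each gets rank 3.
D has value 4.3 → rank 3.

3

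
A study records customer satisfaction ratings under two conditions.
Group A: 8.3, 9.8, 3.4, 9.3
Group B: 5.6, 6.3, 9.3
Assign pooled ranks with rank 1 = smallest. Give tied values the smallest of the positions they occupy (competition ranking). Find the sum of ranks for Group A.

Sorted (ascending): 3.4, 5.6, 6.3, 8.3, 9.3, 9.3, 9.8
The 2 values of 9.3 occupy positions 5–6 → each gets rank 5.
Group A values → pooled ranks: 8.3→4, 9.8→7, 3.4→1, 9.3→5
Rank sum = 4 + 7 + 1 + 5 = 17

17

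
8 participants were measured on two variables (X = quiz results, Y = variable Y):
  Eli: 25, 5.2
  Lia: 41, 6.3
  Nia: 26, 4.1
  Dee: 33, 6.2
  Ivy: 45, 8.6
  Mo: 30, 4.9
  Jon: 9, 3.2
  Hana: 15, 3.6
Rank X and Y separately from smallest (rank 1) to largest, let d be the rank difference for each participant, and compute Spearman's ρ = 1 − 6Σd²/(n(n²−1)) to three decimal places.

0.929

Ranks of variable 1: 3, 7, 4, 6, 8, 5, 1, 2
Ranks of variable 2: 5, 7, 3, 6, 8, 4, 1, 2
d = r₁ − r₂: -2, 0, 1, 0, 0, 1, 0, 0
d²: 4, 0, 1, 0, 0, 1, 0, 0; Σd² = 6
ρ = 1 − 6·6/(8·63) = 1 − 36/504 = 0.929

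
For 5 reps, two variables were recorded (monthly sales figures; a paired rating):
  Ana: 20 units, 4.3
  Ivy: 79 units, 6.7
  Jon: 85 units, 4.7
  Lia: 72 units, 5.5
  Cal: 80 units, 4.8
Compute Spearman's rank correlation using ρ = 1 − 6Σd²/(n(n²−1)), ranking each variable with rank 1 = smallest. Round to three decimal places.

0.100

Ranks of variable 1: 1, 3, 5, 2, 4
Ranks of variable 2: 1, 5, 2, 4, 3
d = r₁ − r₂: 0, -2, 3, -2, 1
d²: 0, 4, 9, 4, 1; Σd² = 18
ρ = 1 − 6·18/(5·24) = 1 − 108/120 = 0.100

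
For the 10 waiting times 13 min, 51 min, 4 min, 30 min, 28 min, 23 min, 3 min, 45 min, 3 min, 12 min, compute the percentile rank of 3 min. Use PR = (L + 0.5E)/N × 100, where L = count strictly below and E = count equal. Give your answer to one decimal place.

N = 10.
Strictly below 3: 0. Equal to 3: 2.
PR = (0 + 0.5·2)/10 × 100 = 10.0

10.0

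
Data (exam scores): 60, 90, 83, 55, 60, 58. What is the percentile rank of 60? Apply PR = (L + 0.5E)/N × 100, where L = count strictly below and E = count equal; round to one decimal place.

N = 6.
Strictly below 60: 2. Equal to 60: 2.
PR = (2 + 0.5·2)/6 × 100 = 50.0

50.0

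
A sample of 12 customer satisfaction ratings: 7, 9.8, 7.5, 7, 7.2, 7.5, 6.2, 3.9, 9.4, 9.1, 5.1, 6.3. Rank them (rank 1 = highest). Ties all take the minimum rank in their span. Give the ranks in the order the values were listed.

Sorted (descending): 9.8, 9.4, 9.1, 7.5, 7.5, 7.2, 7, 7, 6.3, 6.2, 5.1, 3.9
The 2 values of 7.5 occupy positions 4–5 → each gets rank 4.
The 2 values of 7 occupy positions 7–8 → each gets rank 7.

7, 1, 4, 7, 6, 4, 10, 12, 2, 3, 11, 9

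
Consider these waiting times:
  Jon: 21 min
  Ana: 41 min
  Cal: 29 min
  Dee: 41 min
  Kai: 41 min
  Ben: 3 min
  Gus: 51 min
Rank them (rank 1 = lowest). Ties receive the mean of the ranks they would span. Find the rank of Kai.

5

Sorted (ascending): 3, 21, 29, 41, 41, 41, 51
The 3 values of 41 occupy positions 4–6 → average rank 5.
Kai has value 41 min → rank 5.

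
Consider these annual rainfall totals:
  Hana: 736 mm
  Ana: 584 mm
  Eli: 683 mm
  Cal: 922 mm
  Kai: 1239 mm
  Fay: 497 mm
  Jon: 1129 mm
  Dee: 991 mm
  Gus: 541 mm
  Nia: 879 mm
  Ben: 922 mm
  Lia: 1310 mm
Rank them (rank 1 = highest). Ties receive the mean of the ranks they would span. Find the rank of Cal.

5.5

Sorted (descending): 1310, 1239, 1129, 991, 922, 922, 879, 736, 683, 584, 541, 497
The 2 values of 922 occupy positions 5–6 → average rank (5+6)/2 = 5.5.
Cal has value 922 mm → rank 5.5.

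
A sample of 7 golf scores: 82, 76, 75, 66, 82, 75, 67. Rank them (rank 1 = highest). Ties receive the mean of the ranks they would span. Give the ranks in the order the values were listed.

1.5, 3, 4.5, 7, 1.5, 4.5, 6

Sorted (descending): 82, 82, 76, 75, 75, 67, 66
The 2 values of 82 occupy positions 1–2 → average rank (1+2)/2 = 1.5.
The 2 values of 75 occupy positions 4–5 → average rank (4+5)/2 = 4.5.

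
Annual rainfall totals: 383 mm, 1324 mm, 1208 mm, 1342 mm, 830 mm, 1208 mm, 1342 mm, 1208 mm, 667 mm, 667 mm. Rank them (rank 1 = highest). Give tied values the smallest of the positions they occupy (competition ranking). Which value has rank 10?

383

Sorted (descending): 1342, 1342, 1324, 1208, 1208, 1208, 830, 667, 667, 383
The 2 values of 1342 occupy positions 1–2 → each gets rank 1.
The 3 values of 1208 occupy positions 4–6 → each gets rank 4.
The 2 values of 667 occupy positions 8–9 → each gets rank 8.
Rank 10 → value 383.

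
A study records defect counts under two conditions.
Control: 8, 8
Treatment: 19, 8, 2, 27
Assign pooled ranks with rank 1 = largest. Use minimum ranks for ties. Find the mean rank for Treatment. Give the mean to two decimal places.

Sorted (descending): 27, 19, 8, 8, 8, 2
The 3 values of 8 occupy positions 3–5 → each gets rank 3.
Treatment values → pooled ranks: 19→2, 8→3, 2→6, 27→1
Mean rank = (2 + 3 + 6 + 1) / 4 = 3.00

3.00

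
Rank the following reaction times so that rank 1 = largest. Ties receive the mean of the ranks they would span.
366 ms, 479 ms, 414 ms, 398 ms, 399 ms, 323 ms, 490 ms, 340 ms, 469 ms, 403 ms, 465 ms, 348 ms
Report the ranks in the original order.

Sorted (descending): 490, 479, 469, 465, 414, 403, 399, 398, 366, 348, 340, 323
No ties — each value takes its position as its rank.

9, 2, 5, 8, 7, 12, 1, 11, 3, 6, 4, 10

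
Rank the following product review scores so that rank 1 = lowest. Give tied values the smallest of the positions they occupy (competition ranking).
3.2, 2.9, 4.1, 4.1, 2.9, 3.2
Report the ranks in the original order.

3, 1, 5, 5, 1, 3

Sorted (ascending): 2.9, 2.9, 3.2, 3.2, 4.1, 4.1
The 2 values of 2.9 occupy positions 1–2 → each gets rank 1.
The 2 values of 3.2 occupy positions 3–4 → each gets rank 3.
The 2 values of 4.1 occupy positions 5–6 → each gets rank 5.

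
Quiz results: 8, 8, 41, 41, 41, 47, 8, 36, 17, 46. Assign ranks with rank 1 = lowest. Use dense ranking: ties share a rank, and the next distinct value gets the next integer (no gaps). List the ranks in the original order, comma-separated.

Sorted (ascending): 8, 8, 8, 17, 36, 41, 41, 41, 46, 47
The 3 values of 8 share dense rank 1.
The 3 values of 41 share dense rank 4.
Remaining distinct values take the next consecutive integers.

1, 1, 4, 4, 4, 6, 1, 3, 2, 5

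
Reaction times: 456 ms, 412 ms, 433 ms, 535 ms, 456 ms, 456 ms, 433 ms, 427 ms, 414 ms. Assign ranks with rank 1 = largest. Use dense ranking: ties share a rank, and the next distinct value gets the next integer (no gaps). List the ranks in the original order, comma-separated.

2, 6, 3, 1, 2, 2, 3, 4, 5

Sorted (descending): 535, 456, 456, 456, 433, 433, 427, 414, 412
The 3 values of 456 share dense rank 2.
The 2 values of 433 share dense rank 3.
Remaining distinct values take the next consecutive integers.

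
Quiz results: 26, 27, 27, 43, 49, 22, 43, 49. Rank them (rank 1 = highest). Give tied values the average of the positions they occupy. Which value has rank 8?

22

Sorted (descending): 49, 49, 43, 43, 27, 27, 26, 22
The 2 values of 49 occupy positions 1–2 → average rank (1+2)/2 = 1.5.
The 2 values of 43 occupy positions 3–4 → average rank (3+4)/2 = 3.5.
The 2 values of 27 occupy positions 5–6 → average rank (5+6)/2 = 5.5.
Rank 8 → value 22.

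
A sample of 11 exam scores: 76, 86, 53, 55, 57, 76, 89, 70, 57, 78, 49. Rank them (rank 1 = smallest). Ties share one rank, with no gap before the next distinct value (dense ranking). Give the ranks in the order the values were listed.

6, 8, 2, 3, 4, 6, 9, 5, 4, 7, 1

Sorted (ascending): 49, 53, 55, 57, 57, 70, 76, 76, 78, 86, 89
The 2 values of 57 share dense rank 4.
The 2 values of 76 share dense rank 6.
Remaining distinct values take the next consecutive integers.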